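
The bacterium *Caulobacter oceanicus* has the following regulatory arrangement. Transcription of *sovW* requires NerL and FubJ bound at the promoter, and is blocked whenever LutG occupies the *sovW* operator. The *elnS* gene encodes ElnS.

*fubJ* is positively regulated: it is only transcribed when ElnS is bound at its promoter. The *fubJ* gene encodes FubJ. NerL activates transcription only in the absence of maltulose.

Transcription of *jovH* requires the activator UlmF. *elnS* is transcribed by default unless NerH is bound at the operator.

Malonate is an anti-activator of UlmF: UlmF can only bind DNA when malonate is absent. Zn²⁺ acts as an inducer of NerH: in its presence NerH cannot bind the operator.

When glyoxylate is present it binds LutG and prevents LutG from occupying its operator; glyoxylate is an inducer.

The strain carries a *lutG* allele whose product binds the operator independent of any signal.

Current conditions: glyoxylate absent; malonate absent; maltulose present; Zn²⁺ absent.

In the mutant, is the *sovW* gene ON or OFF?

OFF

Maltulose is present, so NerL is inactive.
Zn²⁺ is absent, so NerH is active.
With repressor NerH bound, *elnS* is not transcribed.
So ElnS is not produced.
Required activator ElnS is absent, so *fubJ* is not transcribed.
So FubJ is not produced.
LutG is constitutively active in this strain.
With repressor LutG bound, *sovW* is not transcribed.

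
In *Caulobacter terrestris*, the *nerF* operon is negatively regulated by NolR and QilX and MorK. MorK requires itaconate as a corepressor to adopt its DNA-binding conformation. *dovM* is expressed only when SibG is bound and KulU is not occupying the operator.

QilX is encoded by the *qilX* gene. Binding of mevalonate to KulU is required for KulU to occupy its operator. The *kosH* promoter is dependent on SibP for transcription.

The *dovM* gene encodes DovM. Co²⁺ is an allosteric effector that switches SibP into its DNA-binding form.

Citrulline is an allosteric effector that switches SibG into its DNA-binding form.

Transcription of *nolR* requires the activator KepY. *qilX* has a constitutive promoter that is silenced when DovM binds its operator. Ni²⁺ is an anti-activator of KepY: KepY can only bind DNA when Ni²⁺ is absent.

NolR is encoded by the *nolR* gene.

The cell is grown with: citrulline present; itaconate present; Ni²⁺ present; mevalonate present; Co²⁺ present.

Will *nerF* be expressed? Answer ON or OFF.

OFF

Ni²⁺ is present, so KepY is inactive.
Required activator KepY is absent, so *nolR* is not transcribed.
So NolR is not produced.
Citrulline is present, so SibG is active.
Mevalonate is present, so KulU is active.
With repressor KulU bound, *dovM* is not transcribed.
So DovM is not produced.
With no repressor bound, *qilX* is transcribed.
So QilX is produced and active.
Itaconate is present, so MorK is active.
With repressor QilX bound, *nerF* is not transcribed.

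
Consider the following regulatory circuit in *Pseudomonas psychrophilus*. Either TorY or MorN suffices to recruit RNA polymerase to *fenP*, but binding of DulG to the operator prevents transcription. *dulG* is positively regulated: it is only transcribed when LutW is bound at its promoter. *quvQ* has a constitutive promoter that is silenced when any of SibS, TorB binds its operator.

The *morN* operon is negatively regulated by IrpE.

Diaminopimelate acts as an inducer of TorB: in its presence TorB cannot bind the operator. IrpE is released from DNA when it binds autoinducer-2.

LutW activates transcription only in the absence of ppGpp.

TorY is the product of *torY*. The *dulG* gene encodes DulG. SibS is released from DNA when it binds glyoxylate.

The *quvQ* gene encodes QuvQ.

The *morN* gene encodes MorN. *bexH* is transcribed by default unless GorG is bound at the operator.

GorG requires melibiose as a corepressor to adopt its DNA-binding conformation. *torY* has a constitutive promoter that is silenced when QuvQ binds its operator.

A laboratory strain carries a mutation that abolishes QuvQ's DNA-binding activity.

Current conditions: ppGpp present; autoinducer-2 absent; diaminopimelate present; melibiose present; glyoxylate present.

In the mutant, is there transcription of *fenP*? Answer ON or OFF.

ON

QuvQ is non-functional in this strain, so it has no effect.
With no repressor bound, *torY* is transcribed.
So TorY is produced and active.
ppGpp is present, so LutW is inactive.
Required activator LutW is absent, so *dulG* is not transcribed.
So DulG is not produced.
Autoinducer-2 is absent, so IrpE is active.
With repressor IrpE bound, *morN* is not transcribed.
So MorN is not produced.
Activator TorY is present, so *fenP* is transcribed.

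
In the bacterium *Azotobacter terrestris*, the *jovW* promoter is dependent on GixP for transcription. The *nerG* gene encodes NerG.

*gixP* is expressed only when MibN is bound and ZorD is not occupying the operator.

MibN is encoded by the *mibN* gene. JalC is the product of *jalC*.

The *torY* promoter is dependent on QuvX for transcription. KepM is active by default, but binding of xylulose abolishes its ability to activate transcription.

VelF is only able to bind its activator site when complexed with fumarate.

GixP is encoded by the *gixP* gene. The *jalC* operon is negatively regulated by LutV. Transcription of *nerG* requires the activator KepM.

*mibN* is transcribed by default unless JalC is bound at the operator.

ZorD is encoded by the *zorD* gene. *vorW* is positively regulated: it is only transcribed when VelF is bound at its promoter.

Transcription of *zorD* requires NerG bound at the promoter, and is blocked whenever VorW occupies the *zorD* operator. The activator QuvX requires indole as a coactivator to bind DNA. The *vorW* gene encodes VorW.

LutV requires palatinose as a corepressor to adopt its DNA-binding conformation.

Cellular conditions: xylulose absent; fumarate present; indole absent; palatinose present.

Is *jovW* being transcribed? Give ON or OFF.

ON

Fumarate is present, so VelF is active.
No repressor is bound and VelF is active, so *vorW* is transcribed.
So VorW is produced and active.
Xylulose is absent, so KepM is active.
No repressor is bound and KepM is active, so *nerG* is transcribed.
So NerG is produced and active.
With repressor VorW bound, *zorD* is not transcribed.
So ZorD is not produced.
Palatinose is present, so LutV is active.
With repressor LutV bound, *jalC* is not transcribed.
So JalC is not produced.
With no repressor bound, *mibN* is transcribed.
So MibN is produced and active.
No repressor is bound and MibN is active, so *gixP* is transcribed.
So GixP is produced and active.
No repressor is bound and GixP is active, so *jovW* is transcribed.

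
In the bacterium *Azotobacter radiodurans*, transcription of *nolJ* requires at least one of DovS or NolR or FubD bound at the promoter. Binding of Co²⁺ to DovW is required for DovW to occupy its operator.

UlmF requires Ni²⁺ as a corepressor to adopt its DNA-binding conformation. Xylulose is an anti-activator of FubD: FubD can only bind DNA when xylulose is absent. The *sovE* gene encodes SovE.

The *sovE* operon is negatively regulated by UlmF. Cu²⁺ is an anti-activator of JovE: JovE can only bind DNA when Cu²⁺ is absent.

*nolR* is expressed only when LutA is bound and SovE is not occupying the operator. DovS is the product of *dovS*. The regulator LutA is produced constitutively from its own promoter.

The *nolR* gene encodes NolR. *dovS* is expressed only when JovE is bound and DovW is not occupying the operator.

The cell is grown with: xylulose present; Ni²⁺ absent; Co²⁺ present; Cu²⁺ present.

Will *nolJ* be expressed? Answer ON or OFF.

OFF

Cu²⁺ is present, so JovE is inactive.
Co²⁺ is present, so DovW is active.
With repressor DovW bound, *dovS* is not transcribed.
So DovS is not produced.
Ni²⁺ is absent, so UlmF is inactive.
With no repressor bound, *sovE* is transcribed.
So SovE is produced and active.
LutA is produced constitutively and is active.
With repressor SovE bound, *nolR* is not transcribed.
So NolR is not produced.
Xylulose is present, so FubD is inactive.
No activator is available at the *nolJ* promoter, so *nolJ* is not transcribed.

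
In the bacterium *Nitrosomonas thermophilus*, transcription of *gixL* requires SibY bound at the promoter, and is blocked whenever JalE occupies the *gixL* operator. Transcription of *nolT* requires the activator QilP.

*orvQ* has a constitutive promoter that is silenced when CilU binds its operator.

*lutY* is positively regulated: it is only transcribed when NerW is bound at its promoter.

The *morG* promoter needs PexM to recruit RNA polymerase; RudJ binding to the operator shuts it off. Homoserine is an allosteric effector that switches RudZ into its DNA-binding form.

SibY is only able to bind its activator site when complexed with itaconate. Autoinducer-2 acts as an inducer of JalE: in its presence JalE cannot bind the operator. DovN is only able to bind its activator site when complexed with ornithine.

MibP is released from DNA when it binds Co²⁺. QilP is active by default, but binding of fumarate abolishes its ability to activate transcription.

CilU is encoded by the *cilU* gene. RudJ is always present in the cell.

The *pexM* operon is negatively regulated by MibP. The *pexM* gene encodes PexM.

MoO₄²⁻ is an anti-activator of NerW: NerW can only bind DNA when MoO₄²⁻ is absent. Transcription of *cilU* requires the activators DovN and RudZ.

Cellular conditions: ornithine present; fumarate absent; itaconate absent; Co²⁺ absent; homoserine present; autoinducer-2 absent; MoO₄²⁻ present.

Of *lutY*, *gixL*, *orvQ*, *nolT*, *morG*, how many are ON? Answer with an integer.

1

MoO₄²⁻ is present, so NerW is inactive.
Required activator NerW is absent, so *lutY* is not transcribed.
→ *lutY* is OFF.
Itaconate is absent, so SibY is inactive.
Autoinducer-2 is absent, so JalE is active.
With repressor JalE bound, *gixL* is not transcribed.
→ *gixL* is OFF.
Ornithine is present, so DovN is active.
Homoserine is present, so RudZ is active.
No repressor is bound and DovN and RudZ are active, so *cilU* is transcribed.
So CilU is produced and active.
With repressor CilU bound, *orvQ* is not transcribed.
→ *orvQ* is OFF.
Fumarate is absent, so QilP is active.
No repressor is bound and QilP is active, so *nolT* is transcribed.
→ *nolT* is ON.
Co²⁺ is absent, so MibP is active.
With repressor MibP bound, *pexM* is not transcribed.
So PexM is not produced.
RudJ is produced constitutively and is active.
With repressor RudJ bound, *morG* is not transcribed.
→ *morG* is OFF.
1 of the 5 genes is transcribed.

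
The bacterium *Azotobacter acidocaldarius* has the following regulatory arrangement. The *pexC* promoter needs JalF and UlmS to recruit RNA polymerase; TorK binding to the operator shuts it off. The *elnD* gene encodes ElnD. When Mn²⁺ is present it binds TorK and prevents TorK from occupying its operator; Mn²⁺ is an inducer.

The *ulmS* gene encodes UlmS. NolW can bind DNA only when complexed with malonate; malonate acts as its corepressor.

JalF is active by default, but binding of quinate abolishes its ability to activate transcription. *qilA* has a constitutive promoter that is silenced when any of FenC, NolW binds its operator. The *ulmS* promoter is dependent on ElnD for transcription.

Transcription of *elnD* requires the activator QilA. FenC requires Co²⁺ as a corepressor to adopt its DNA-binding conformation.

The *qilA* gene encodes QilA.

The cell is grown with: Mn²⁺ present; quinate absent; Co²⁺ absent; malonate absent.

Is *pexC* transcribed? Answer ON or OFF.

Quinate is absent, so JalF is active.
Co²⁺ is absent, so FenC is inactive.
Malonate is absent, so NolW is inactive.
With no repressor bound, *qilA* is transcribed.
So QilA is produced and active.
No repressor is bound and QilA is active, so *elnD* is transcribed.
So ElnD is produced and active.
No repressor is bound and ElnD is active, so *ulmS* is transcribed.
So UlmS is produced and active.
Mn²⁺ is present, so TorK is inactive.
No repressor is bound and JalF and UlmS are active, so *pexC* is transcribed.

ON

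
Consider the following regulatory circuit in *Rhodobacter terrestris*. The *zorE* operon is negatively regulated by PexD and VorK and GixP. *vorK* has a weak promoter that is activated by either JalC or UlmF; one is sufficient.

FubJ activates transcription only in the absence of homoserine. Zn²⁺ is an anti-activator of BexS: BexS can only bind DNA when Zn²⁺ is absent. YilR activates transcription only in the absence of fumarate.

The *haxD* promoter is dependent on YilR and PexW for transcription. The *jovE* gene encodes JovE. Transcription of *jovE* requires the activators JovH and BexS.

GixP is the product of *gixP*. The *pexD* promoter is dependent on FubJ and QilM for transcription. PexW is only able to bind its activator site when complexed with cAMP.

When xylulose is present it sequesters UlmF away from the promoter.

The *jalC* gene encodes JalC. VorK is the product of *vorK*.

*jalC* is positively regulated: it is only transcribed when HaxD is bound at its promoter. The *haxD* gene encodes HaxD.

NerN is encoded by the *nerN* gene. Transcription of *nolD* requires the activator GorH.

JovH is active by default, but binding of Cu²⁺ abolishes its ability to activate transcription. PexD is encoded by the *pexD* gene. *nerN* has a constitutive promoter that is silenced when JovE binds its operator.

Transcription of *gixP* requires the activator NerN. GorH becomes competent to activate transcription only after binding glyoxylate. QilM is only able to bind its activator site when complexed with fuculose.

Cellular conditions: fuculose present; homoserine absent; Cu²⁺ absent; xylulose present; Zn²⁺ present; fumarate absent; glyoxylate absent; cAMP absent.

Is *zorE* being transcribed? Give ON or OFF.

Homoserine is absent, so FubJ is active.
Fuculose is present, so QilM is active.
No repressor is bound and FubJ and QilM are active, so *pexD* is transcribed.
So PexD is produced and active.
Fumarate is absent, so YilR is active.
cAMP is absent, so PexW is inactive.
Required activator PexW is absent, so *haxD* is not transcribed.
So HaxD is not produced.
Required activator HaxD is absent, so *jalC* is not transcribed.
So JalC is not produced.
Xylulose is present, so UlmF is inactive.
No activator is available at the *vorK* promoter, so *vorK* is not transcribed.
So VorK is not produced.
Cu²⁺ is absent, so JovH is active.
Zn²⁺ is present, so BexS is inactive.
Required activator BexS is absent, so *jovE* is not transcribed.
So JovE is not produced.
With no repressor bound, *nerN* is transcribed.
So NerN is produced and active.
No repressor is bound and NerN is active, so *gixP* is transcribed.
So GixP is produced and active.
With repressor PexD bound, *zorE* is not transcribed.

OFF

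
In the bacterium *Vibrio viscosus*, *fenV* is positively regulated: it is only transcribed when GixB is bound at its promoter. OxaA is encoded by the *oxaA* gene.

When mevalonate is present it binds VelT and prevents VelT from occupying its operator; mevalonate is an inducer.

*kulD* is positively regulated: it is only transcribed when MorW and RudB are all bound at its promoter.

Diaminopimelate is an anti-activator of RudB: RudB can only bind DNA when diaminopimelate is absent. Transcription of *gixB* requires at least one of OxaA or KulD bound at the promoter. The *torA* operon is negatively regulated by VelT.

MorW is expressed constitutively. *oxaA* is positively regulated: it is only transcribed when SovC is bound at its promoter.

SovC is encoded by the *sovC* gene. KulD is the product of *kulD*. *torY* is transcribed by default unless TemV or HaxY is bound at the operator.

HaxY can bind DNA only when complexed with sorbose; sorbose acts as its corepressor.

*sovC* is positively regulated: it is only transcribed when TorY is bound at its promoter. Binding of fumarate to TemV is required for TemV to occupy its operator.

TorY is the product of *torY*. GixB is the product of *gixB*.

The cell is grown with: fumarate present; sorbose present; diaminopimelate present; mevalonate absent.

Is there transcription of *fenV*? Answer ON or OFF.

Fumarate is present, so TemV is active.
Sorbose is present, so HaxY is active.
With repressor TemV bound, *torY* is not transcribed.
So TorY is not produced.
Required activator TorY is absent, so *sovC* is not transcribed.
So SovC is not produced.
Required activator SovC is absent, so *oxaA* is not transcribed.
So OxaA is not produced.
MorW is produced constitutively and is active.
Diaminopimelate is present, so RudB is inactive.
Required activator RudB is absent, so *kulD* is not transcribed.
So KulD is not produced.
No activator is available at the *gixB* promoter, so *gixB* is not transcribed.
So GixB is not produced.
Required activator GixB is absent, so *fenV* is not transcribed.

OFF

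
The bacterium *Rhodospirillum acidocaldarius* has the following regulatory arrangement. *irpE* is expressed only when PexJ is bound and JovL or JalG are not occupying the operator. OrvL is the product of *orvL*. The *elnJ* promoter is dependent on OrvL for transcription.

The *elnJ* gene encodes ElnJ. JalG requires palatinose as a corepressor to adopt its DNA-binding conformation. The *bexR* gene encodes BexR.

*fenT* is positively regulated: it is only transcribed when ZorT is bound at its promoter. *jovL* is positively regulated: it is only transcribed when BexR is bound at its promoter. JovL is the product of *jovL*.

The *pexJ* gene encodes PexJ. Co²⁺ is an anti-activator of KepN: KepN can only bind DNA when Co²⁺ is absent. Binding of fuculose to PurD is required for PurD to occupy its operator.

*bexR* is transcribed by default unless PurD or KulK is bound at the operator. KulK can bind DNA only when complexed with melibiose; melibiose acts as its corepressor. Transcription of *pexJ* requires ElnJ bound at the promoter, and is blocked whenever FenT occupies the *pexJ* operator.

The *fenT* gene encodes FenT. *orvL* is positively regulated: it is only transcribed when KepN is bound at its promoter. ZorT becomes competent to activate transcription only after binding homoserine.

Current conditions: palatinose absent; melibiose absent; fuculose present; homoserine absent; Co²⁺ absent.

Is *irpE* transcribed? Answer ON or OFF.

ON

Fuculose is present, so PurD is active.
Melibiose is absent, so KulK is inactive.
With repressor PurD bound, *bexR* is not transcribed.
So BexR is not produced.
Required activator BexR is absent, so *jovL* is not transcribed.
So JovL is not produced.
Palatinose is absent, so JalG is inactive.
Co²⁺ is absent, so KepN is active.
No repressor is bound and KepN is active, so *orvL* is transcribed.
So OrvL is produced and active.
No repressor is bound and OrvL is active, so *elnJ* is transcribed.
So ElnJ is produced and active.
Homoserine is absent, so ZorT is inactive.
Required activator ZorT is absent, so *fenT* is not transcribed.
So FenT is not produced.
No repressor is bound and ElnJ is active, so *pexJ* is transcribed.
So PexJ is produced and active.
No repressor is bound and PexJ is active, so *irpE* is transcribed.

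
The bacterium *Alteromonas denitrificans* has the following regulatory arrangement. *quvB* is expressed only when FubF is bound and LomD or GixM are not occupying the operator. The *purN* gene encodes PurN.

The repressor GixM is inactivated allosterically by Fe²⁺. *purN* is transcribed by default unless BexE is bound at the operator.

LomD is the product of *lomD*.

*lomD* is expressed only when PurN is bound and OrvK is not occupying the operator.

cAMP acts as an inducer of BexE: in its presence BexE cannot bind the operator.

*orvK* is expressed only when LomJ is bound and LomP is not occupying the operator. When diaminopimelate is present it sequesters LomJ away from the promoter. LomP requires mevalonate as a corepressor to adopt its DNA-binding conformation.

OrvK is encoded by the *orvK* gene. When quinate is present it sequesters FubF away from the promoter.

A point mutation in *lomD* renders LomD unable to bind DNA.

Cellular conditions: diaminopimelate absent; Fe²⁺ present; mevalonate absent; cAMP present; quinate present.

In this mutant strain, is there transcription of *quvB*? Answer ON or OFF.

OFF

LomD is non-functional in this strain, so it has no effect.
Fe²⁺ is present, so GixM is inactive.
Quinate is present, so FubF is inactive.
Required activator FubF is absent, so *quvB* is not transcribed.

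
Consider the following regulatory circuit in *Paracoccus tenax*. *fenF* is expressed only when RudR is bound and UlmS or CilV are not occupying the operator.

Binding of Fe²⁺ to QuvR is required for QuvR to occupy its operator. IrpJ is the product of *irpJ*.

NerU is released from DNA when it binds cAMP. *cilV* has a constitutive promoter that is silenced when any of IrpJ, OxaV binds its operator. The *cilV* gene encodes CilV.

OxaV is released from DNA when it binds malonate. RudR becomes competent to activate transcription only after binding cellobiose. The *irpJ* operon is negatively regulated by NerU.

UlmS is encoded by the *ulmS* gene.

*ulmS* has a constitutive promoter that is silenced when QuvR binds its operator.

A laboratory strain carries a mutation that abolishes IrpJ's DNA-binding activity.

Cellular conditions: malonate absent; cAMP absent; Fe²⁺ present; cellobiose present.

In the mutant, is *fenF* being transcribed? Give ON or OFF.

Cellobiose is present, so RudR is active.
Fe²⁺ is present, so QuvR is active.
With repressor QuvR bound, *ulmS* is not transcribed.
So UlmS is not produced.
IrpJ is non-functional in this strain, so it has no effect.
Malonate is absent, so OxaV is active.
With repressor OxaV bound, *cilV* is not transcribed.
So CilV is not produced.
No repressor is bound and RudR is active, so *fenF* is transcribed.

ON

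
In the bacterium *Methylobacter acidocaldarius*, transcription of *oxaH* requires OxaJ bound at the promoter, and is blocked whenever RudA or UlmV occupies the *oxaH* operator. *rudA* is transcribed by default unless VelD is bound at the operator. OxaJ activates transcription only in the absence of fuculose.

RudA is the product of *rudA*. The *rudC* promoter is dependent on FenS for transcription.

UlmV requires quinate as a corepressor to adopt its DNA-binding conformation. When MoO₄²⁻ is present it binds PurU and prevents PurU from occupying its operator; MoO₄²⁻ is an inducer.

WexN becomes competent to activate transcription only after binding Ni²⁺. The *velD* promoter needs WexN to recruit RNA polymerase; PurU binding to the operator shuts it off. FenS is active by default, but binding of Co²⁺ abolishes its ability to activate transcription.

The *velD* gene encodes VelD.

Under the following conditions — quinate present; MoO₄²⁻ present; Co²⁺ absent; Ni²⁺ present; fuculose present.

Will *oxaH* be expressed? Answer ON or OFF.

OFF

Fuculose is present, so OxaJ is inactive.
MoO₄²⁻ is present, so PurU is inactive.
Ni²⁺ is present, so WexN is active.
No repressor is bound and WexN is active, so *velD* is transcribed.
So VelD is produced and active.
With repressor VelD bound, *rudA* is not transcribed.
So RudA is not produced.
Quinate is present, so UlmV is active.
With repressor UlmV bound, *oxaH* is not transcribed.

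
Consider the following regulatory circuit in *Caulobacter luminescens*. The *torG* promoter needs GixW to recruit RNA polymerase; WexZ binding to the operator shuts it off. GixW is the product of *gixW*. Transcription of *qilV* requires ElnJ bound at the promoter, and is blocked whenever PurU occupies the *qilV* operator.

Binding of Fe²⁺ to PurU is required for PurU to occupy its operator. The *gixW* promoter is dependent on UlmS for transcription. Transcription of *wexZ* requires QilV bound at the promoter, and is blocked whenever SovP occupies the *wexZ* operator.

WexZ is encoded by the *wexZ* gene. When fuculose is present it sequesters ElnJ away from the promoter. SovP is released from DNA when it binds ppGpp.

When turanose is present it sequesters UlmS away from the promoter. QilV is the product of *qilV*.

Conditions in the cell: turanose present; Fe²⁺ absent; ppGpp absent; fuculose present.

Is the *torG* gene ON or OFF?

Turanose is present, so UlmS is inactive.
Required activator UlmS is absent, so *gixW* is not transcribed.
So GixW is not produced.
ppGpp is absent, so SovP is active.
Fuculose is present, so ElnJ is inactive.
Fe²⁺ is absent, so PurU is inactive.
Required activator ElnJ is absent, so *qilV* is not transcribed.
So QilV is not produced.
With repressor SovP bound, *wexZ* is not transcribed.
So WexZ is not produced.
Required activator GixW is absent, so *torG* is not transcribed.

OFF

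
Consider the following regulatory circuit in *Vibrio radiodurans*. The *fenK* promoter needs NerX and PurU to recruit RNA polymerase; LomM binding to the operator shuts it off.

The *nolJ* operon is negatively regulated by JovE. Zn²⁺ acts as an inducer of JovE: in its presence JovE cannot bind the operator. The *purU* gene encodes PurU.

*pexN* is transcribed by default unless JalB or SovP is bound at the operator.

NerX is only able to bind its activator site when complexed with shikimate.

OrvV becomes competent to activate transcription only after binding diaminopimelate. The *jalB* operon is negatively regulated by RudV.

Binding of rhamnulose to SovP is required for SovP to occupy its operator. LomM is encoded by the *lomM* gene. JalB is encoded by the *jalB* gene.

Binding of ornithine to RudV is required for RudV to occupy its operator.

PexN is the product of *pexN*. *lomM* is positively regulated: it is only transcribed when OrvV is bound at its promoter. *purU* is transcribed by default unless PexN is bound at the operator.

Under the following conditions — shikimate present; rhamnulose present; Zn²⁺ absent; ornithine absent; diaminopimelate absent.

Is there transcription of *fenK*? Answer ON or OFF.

ON

Diaminopimelate is absent, so OrvV is inactive.
Required activator OrvV is absent, so *lomM* is not transcribed.
So LomM is not produced.
Shikimate is present, so NerX is active.
Ornithine is absent, so RudV is inactive.
With no repressor bound, *jalB* is transcribed.
So JalB is produced and active.
Rhamnulose is present, so SovP is active.
With repressor JalB bound, *pexN* is not transcribed.
So PexN is not produced.
With no repressor bound, *purU* is transcribed.
So PurU is produced and active.
No repressor is bound and NerX and PurU are active, so *fenK* is transcribed.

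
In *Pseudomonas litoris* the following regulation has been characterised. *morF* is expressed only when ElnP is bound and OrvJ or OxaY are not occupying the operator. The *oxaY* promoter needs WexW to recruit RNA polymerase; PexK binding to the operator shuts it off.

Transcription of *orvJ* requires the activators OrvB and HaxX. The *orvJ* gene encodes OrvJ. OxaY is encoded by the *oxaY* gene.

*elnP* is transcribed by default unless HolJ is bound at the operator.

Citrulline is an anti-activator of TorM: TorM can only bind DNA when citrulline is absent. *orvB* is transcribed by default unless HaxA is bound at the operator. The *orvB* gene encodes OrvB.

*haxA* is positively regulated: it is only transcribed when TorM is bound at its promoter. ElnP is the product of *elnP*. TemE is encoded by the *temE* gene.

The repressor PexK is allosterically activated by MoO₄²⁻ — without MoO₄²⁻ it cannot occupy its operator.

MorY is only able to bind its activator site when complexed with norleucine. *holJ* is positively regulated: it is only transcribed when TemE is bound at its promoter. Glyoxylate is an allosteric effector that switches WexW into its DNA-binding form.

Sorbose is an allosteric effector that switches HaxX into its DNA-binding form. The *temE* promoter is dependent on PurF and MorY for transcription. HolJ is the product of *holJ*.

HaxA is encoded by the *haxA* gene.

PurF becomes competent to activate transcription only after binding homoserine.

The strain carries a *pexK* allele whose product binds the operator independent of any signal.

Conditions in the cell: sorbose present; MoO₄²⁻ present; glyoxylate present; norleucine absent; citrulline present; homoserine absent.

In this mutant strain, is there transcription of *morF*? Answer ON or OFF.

OFF

Citrulline is present, so TorM is inactive.
Required activator TorM is absent, so *haxA* is not transcribed.
So HaxA is not produced.
With no repressor bound, *orvB* is transcribed.
So OrvB is produced and active.
Sorbose is present, so HaxX is active.
No repressor is bound and OrvB and HaxX are active, so *orvJ* is transcribed.
So OrvJ is produced and active.
PexK is constitutively active in this strain.
Glyoxylate is present, so WexW is active.
With repressor PexK bound, *oxaY* is not transcribed.
So OxaY is not produced.
Homoserine is absent, so PurF is inactive.
Norleucine is absent, so MorY is inactive.
Required activator PurF is absent, so *temE* is not transcribed.
So TemE is not produced.
Required activator TemE is absent, so *holJ* is not transcribed.
So HolJ is not produced.
With no repressor bound, *elnP* is transcribed.
So ElnP is produced and active.
With repressor OrvJ bound, *morF* is not transcribed.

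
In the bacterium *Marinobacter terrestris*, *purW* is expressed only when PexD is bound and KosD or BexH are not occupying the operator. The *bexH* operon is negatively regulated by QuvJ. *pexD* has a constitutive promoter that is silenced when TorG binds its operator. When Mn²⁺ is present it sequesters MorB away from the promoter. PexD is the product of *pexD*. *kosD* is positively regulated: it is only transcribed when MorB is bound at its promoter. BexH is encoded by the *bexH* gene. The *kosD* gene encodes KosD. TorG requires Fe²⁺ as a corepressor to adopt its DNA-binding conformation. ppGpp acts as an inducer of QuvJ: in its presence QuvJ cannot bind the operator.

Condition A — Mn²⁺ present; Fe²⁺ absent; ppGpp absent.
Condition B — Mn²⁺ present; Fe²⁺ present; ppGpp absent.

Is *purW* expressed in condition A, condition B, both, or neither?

A only

Condition A:
Mn²⁺ is present, so MorB is inactive.
Required activator MorB is absent, so *kosD* is not transcribed.
So KosD is not produced.
Fe²⁺ is absent, so TorG is inactive.
With no repressor bound, *pexD* is transcribed.
So PexD is produced and active.
ppGpp is absent, so QuvJ is active.
With repressor QuvJ bound, *bexH* is not transcribed.
So BexH is not produced.
No repressor is bound and PexD is active, so *purW* is transcribed.
→ *purW* is ON in A.
Condition B:
Mn²⁺ is present, so MorB is inactive.
Required activator MorB is absent, so *kosD* is not transcribed.
So KosD is not produced.
Fe²⁺ is present, so TorG is active.
With repressor TorG bound, *pexD* is not transcribed.
So PexD is not produced.
ppGpp is absent, so QuvJ is active.
With repressor QuvJ bound, *bexH* is not transcribed.
So BexH is not produced.
Required activator PexD is absent, so *purW* is not transcribed.
→ *purW* is OFF in B.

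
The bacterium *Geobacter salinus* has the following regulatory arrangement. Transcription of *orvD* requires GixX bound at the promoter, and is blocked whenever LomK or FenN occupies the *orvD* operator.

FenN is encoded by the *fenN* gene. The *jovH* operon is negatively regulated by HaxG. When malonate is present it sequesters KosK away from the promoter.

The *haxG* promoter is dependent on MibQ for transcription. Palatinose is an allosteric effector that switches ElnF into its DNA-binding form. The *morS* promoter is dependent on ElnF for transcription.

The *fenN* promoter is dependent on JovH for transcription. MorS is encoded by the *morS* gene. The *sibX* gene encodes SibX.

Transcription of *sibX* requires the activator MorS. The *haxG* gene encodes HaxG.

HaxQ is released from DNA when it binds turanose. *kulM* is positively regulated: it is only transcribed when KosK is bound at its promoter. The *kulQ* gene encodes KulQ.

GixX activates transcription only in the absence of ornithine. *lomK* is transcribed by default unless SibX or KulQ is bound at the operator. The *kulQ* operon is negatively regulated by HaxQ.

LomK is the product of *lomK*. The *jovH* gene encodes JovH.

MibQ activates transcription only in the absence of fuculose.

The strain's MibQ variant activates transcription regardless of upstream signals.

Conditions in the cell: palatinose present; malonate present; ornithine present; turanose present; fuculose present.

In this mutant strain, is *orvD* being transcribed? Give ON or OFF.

OFF

Palatinose is present, so ElnF is active.
No repressor is bound and ElnF is active, so *morS* is transcribed.
So MorS is produced and active.
No repressor is bound and MorS is active, so *sibX* is transcribed.
So SibX is produced and active.
Turanose is present, so HaxQ is inactive.
With no repressor bound, *kulQ* is transcribed.
So KulQ is produced and active.
With repressor SibX bound, *lomK* is not transcribed.
So LomK is not produced.
Ornithine is present, so GixX is inactive.
MibQ is constitutively active in this strain.
No repressor is bound and MibQ is active, so *haxG* is transcribed.
So HaxG is produced and active.
With repressor HaxG bound, *jovH* is not transcribed.
So JovH is not produced.
Required activator JovH is absent, so *fenN* is not transcribed.
So FenN is not produced.
Required activator GixX is absent, so *orvD* is not transcribed.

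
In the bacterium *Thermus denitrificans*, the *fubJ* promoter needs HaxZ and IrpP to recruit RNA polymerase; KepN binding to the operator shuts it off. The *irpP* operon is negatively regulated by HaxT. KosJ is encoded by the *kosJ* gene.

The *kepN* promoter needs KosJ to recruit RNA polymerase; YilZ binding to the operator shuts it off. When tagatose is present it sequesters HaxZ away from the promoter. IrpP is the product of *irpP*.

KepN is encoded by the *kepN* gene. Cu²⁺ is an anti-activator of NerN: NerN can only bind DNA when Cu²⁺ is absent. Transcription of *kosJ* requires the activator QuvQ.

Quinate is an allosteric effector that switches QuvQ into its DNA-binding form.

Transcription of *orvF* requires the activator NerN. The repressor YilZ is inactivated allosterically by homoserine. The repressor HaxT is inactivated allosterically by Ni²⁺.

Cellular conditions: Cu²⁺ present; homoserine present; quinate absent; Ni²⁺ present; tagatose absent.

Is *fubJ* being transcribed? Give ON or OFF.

ON

Tagatose is absent, so HaxZ is active.
Ni²⁺ is present, so HaxT is inactive.
With no repressor bound, *irpP* is transcribed.
So IrpP is produced and active.
Homoserine is present, so YilZ is inactive.
Quinate is absent, so QuvQ is inactive.
Required activator QuvQ is absent, so *kosJ* is not transcribed.
So KosJ is not produced.
Required activator KosJ is absent, so *kepN* is not transcribed.
So KepN is not produced.
No repressor is bound and HaxZ and IrpP are active, so *fubJ* is transcribed.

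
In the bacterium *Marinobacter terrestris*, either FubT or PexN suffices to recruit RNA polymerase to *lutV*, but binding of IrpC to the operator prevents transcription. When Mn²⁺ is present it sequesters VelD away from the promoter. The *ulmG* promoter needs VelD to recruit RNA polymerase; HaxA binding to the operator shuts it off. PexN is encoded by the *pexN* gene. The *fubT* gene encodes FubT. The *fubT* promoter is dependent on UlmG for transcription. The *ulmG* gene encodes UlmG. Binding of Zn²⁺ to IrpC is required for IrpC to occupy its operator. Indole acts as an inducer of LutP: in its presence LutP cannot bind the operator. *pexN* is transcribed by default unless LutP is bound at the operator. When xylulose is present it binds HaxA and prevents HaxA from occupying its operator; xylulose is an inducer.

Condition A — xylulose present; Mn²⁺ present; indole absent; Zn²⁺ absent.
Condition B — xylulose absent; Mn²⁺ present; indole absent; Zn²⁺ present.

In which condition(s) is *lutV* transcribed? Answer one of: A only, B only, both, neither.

Condition A:
Xylulose is present, so HaxA is inactive.
Mn²⁺ is present, so VelD is inactive.
Required activator VelD is absent, so *ulmG* is not transcribed.
So UlmG is not produced.
Required activator UlmG is absent, so *fubT* is not transcribed.
So FubT is not produced.
Indole is absent, so LutP is active.
With repressor LutP bound, *pexN* is not transcribed.
So PexN is not produced.
Zn²⁺ is absent, so IrpC is inactive.
No activator is available at the *lutV* promoter, so *lutV* is not transcribed.
→ *lutV* is OFF in A.
Condition B:
Xylulose is absent, so HaxA is active.
Mn²⁺ is present, so VelD is inactive.
With repressor HaxA bound, *ulmG* is not transcribed.
So UlmG is not produced.
Required activator UlmG is absent, so *fubT* is not transcribed.
So FubT is not produced.
Indole is absent, so LutP is active.
With repressor LutP bound, *pexN* is not transcribed.
So PexN is not produced.
Zn²⁺ is present, so IrpC is active.
With repressor IrpC bound, *lutV* is not transcribed.
→ *lutV* is OFF in B.

neither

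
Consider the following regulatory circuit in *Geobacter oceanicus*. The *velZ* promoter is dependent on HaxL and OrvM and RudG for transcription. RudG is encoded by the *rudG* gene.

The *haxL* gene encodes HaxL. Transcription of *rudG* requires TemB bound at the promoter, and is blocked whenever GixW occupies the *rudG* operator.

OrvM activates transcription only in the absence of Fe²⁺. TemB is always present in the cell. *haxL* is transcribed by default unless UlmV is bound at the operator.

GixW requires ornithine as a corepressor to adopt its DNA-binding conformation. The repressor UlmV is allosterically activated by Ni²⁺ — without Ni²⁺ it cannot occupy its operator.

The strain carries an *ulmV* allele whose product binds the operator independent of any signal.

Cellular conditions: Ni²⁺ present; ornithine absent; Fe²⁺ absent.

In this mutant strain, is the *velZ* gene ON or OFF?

UlmV is constitutively active in this strain.
With repressor UlmV bound, *haxL* is not transcribed.
So HaxL is not produced.
Fe²⁺ is absent, so OrvM is active.
Ornithine is absent, so GixW is inactive.
TemB is produced constitutively and is active.
No repressor is bound and TemB is active, so *rudG* is transcribed.
So RudG is produced and active.
Required activator HaxL is absent, so *velZ* is not transcribed.

OFF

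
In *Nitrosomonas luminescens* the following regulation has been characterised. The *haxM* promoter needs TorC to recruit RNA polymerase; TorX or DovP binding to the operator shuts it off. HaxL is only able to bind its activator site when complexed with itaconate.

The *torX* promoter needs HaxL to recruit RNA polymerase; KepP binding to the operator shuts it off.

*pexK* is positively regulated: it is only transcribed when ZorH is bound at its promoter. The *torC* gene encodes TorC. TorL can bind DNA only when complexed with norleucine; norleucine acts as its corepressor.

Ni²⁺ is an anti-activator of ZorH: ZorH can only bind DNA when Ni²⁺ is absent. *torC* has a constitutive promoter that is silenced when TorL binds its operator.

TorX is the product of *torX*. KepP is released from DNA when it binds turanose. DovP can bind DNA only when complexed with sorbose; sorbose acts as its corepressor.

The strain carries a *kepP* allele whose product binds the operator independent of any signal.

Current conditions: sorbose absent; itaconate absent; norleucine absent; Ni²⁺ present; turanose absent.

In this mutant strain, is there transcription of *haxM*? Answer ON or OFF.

ON

KepP is constitutively active in this strain.
Itaconate is absent, so HaxL is inactive.
With repressor KepP bound, *torX* is not transcribed.
So TorX is not produced.
Sorbose is absent, so DovP is inactive.
Norleucine is absent, so TorL is inactive.
With no repressor bound, *torC* is transcribed.
So TorC is produced and active.
No repressor is bound and TorC is active, so *haxM* is transcribed.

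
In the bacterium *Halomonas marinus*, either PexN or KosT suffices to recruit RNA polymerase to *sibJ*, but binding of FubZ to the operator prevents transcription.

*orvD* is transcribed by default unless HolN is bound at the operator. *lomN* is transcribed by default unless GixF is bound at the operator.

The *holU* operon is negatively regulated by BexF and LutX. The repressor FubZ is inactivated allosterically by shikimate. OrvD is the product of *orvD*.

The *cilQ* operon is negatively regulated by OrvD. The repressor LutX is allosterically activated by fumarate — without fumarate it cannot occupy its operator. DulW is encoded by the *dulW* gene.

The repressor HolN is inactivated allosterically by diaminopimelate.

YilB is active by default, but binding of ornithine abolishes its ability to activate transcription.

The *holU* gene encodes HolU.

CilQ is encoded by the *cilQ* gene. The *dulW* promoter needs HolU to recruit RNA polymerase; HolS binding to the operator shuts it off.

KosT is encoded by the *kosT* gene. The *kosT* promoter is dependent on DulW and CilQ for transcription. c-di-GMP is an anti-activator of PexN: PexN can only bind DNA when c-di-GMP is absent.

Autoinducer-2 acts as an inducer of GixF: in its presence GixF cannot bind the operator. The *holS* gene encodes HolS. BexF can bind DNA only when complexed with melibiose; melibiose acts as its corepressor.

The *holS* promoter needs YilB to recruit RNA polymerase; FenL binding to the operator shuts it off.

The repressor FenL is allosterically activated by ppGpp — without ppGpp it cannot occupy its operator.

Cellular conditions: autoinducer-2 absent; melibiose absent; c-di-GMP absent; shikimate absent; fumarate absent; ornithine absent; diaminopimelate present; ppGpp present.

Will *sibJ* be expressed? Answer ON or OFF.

c-di-GMP is absent, so PexN is active.
Shikimate is absent, so FubZ is active.
Melibiose is absent, so BexF is inactive.
Fumarate is absent, so LutX is inactive.
With no repressor bound, *holU* is transcribed.
So HolU is produced and active.
ppGpp is present, so FenL is active.
Ornithine is absent, so YilB is active.
With repressor FenL bound, *holS* is not transcribed.
So HolS is not produced.
No repressor is bound and HolU is active, so *dulW* is transcribed.
So DulW is produced and active.
Diaminopimelate is present, so HolN is inactive.
With no repressor bound, *orvD* is transcribed.
So OrvD is produced and active.
With repressor OrvD bound, *cilQ* is not transcribed.
So CilQ is not produced.
Required activator CilQ is absent, so *kosT* is not transcribed.
So KosT is not produced.
With repressor FubZ bound, *sibJ* is not transcribed.

OFF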